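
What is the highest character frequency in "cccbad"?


Input: cccbad
Character counts:
  'a': 1
  'b': 1
  'c': 3
  'd': 1
Maximum frequency: 3

3


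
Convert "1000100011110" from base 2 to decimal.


Input: "1000100011110" in base 2
Positional expansion:
  Digit '1' (value 1) x 2^12 = 4096
  Digit '0' (value 0) x 2^11 = 0
  Digit '0' (value 0) x 2^10 = 0
  Digit '0' (value 0) x 2^9 = 0
  Digit '1' (value 1) x 2^8 = 256
  Digit '0' (value 0) x 2^7 = 0
  Digit '0' (value 0) x 2^6 = 0
  Digit '0' (value 0) x 2^5 = 0
  Digit '1' (value 1) x 2^4 = 16
  Digit '1' (value 1) x 2^3 = 8
  Digit '1' (value 1) x 2^2 = 4
  Digit '1' (value 1) x 2^1 = 2
  Digit '0' (value 0) x 2^0 = 0
Sum = 4382

4382


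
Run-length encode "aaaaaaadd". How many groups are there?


Input: aaaaaaadd
Scanning for consecutive runs:
  Group 1: 'a' x 7 (positions 0-6)
  Group 2: 'd' x 2 (positions 7-8)
Total groups: 2

2


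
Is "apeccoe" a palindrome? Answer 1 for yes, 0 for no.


Input: apeccoe
Reversed: eoccepa
  Compare pos 0 ('a') with pos 6 ('e'): MISMATCH
  Compare pos 1 ('p') with pos 5 ('o'): MISMATCH
  Compare pos 2 ('e') with pos 4 ('c'): MISMATCH
Result: not a palindrome

0


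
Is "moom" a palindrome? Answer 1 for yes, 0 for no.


Input: moom
Reversed: moom
  Compare pos 0 ('m') with pos 3 ('m'): match
  Compare pos 1 ('o') with pos 2 ('o'): match
Result: palindrome

1


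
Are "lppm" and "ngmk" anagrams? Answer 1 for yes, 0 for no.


Strings: "lppm", "ngmk"
Sorted first:  lmpp
Sorted second: gkmn
Differ at position 0: 'l' vs 'g' => not anagrams

0


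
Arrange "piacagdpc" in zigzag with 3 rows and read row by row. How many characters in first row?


Zigzag "piacagdpc" into 3 rows:
Placing characters:
  'p' => row 0
  'i' => row 1
  'a' => row 2
  'c' => row 1
  'a' => row 0
  'g' => row 1
  'd' => row 2
  'p' => row 1
  'c' => row 0
Rows:
  Row 0: "pac"
  Row 1: "icgp"
  Row 2: "ad"
First row length: 3

3


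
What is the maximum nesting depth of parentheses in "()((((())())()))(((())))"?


Input: "()((((())())()))(((())))"
Tracking depth:
  Position 0 '(': depth becomes 1
  Position 1 ')': depth becomes 0
  Position 2 '(': depth becomes 1
  Position 3 '(': depth becomes 2
  Position 4 '(': depth becomes 3
  Position 5 '(': depth becomes 4
  Position 6 '(': depth becomes 5
  Position 7 ')': depth becomes 4
  Position 8 ')': depth becomes 3
  Position 9 '(': depth becomes 4
  Position 10 ')': depth becomes 3
  Position 11 ')': depth becomes 2
  Position 12 '(': depth becomes 3
  Position 13 ')': depth becomes 2
  Position 14 ')': depth becomes 1
  Position 15 ')': depth becomes 0
  Position 16 '(': depth becomes 1
  Position 17 '(': depth becomes 2
  Position 18 '(': depth becomes 3
  Position 19 '(': depth becomes 4
  Position 20 ')': depth becomes 3
  Position 21 ')': depth becomes 2
  Position 22 ')': depth becomes 1
  Position 23 ')': depth becomes 0
Maximum depth reached: 5

5


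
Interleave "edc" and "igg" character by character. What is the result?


Interleaving "edc" and "igg":
  Position 0: 'e' from first, 'i' from second => "ei"
  Position 1: 'd' from first, 'g' from second => "dg"
  Position 2: 'c' from first, 'g' from second => "cg"
Result: eidgcg

eidgcg


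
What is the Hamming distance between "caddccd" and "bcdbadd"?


Comparing "caddccd" and "bcdbadd" position by position:
  Position 0: 'c' vs 'b' => differ
  Position 1: 'a' vs 'c' => differ
  Position 2: 'd' vs 'd' => same
  Position 3: 'd' vs 'b' => differ
  Position 4: 'c' vs 'a' => differ
  Position 5: 'c' vs 'd' => differ
  Position 6: 'd' vs 'd' => same
Total differences (Hamming distance): 5

5


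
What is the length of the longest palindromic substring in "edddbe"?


Input: "edddbe"
Checking substrings for palindromes:
  [1:4] "ddd" (len 3) => palindrome
  [1:3] "dd" (len 2) => palindrome
  [2:4] "dd" (len 2) => palindrome
Longest palindromic substring: "ddd" with length 3

3


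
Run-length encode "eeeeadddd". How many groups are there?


Input: eeeeadddd
Scanning for consecutive runs:
  Group 1: 'e' x 4 (positions 0-3)
  Group 2: 'a' x 1 (positions 4-4)
  Group 3: 'd' x 4 (positions 5-8)
Total groups: 3

3


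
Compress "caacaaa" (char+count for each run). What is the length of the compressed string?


Input: caacaaa
Runs:
  'c' x 1 => "c1"
  'a' x 2 => "a2"
  'c' x 1 => "c1"
  'a' x 3 => "a3"
Compressed: "c1a2c1a3"
Compressed length: 8

8


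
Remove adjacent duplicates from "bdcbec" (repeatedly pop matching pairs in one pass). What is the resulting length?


Input: bdcbec
Stack-based adjacent duplicate removal:
  Read 'b': push. Stack: b
  Read 'd': push. Stack: bd
  Read 'c': push. Stack: bdc
  Read 'b': push. Stack: bdcb
  Read 'e': push. Stack: bdcbe
  Read 'c': push. Stack: bdcbec
Final stack: "bdcbec" (length 6)

6


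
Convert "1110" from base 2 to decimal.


Input: "1110" in base 2
Positional expansion:
  Digit '1' (value 1) x 2^3 = 8
  Digit '1' (value 1) x 2^2 = 4
  Digit '1' (value 1) x 2^1 = 2
  Digit '0' (value 0) x 2^0 = 0
Sum = 14

14


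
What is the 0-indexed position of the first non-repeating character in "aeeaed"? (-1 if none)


Input: aeeaed
Character frequencies:
  'a': 2
  'd': 1
  'e': 3
Scanning left to right for freq == 1:
  Position 0 ('a'): freq=2, skip
  Position 1 ('e'): freq=3, skip
  Position 2 ('e'): freq=3, skip
  Position 3 ('a'): freq=2, skip
  Position 4 ('e'): freq=3, skip
  Position 5 ('d'): unique! => answer = 5

5


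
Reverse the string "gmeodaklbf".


Input: gmeodaklbf
Reading characters right to left:
  Position 9: 'f'
  Position 8: 'b'
  Position 7: 'l'
  Position 6: 'k'
  Position 5: 'a'
  Position 4: 'd'
  Position 3: 'o'
  Position 2: 'e'
  Position 1: 'm'
  Position 0: 'g'
Reversed: fblkadoemg

fblkadoemg


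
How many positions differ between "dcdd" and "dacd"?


Comparing "dcdd" and "dacd" position by position:
  Position 0: 'd' vs 'd' => same
  Position 1: 'c' vs 'a' => DIFFER
  Position 2: 'd' vs 'c' => DIFFER
  Position 3: 'd' vs 'd' => same
Positions that differ: 2

2


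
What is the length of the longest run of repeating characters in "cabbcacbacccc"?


Input: "cabbcacbacccc"
Scanning for longest run:
  Position 1 ('a'): new char, reset run to 1
  Position 2 ('b'): new char, reset run to 1
  Position 3 ('b'): continues run of 'b', length=2
  Position 4 ('c'): new char, reset run to 1
  Position 5 ('a'): new char, reset run to 1
  Position 6 ('c'): new char, reset run to 1
  Position 7 ('b'): new char, reset run to 1
  Position 8 ('a'): new char, reset run to 1
  Position 9 ('c'): new char, reset run to 1
  Position 10 ('c'): continues run of 'c', length=2
  Position 11 ('c'): continues run of 'c', length=3
  Position 12 ('c'): continues run of 'c', length=4
Longest run: 'c' with length 4

4


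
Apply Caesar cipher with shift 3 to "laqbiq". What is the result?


Caesar cipher: shift "laqbiq" by 3
  'l' (pos 11) + 3 = pos 14 = 'o'
  'a' (pos 0) + 3 = pos 3 = 'd'
  'q' (pos 16) + 3 = pos 19 = 't'
  'b' (pos 1) + 3 = pos 4 = 'e'
  'i' (pos 8) + 3 = pos 11 = 'l'
  'q' (pos 16) + 3 = pos 19 = 't'
Result: odtelt

odtelt


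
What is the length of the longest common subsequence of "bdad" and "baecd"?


LCS of "bdad" and "baecd"
DP table:
           b    a    e    c    d
      0    0    0    0    0    0
  b   0    1    1    1    1    1
  d   0    1    1    1    1    2
  a   0    1    2    2    2    2
  d   0    1    2    2    2    3
LCS length = dp[4][5] = 3

3


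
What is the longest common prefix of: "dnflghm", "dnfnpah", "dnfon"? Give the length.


Words: dnflghm, dnfnpah, dnfon
  Position 0: all 'd' => match
  Position 1: all 'n' => match
  Position 2: all 'f' => match
  Position 3: ('l', 'n', 'o') => mismatch, stop
LCP = "dnf" (length 3)

3


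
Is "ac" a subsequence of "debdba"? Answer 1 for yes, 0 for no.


Check if "ac" is a subsequence of "debdba"
Greedy scan:
  Position 0 ('d'): no match needed
  Position 1 ('e'): no match needed
  Position 2 ('b'): no match needed
  Position 3 ('d'): no match needed
  Position 4 ('b'): no match needed
  Position 5 ('a'): matches sub[0] = 'a'
Only matched 1/2 characters => not a subsequence

0


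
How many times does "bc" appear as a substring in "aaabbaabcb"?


Searching for "bc" in "aaabbaabcb"
Scanning each position:
  Position 0: "aa" => no
  Position 1: "aa" => no
  Position 2: "ab" => no
  Position 3: "bb" => no
  Position 4: "ba" => no
  Position 5: "aa" => no
  Position 6: "ab" => no
  Position 7: "bc" => MATCH
  Position 8: "cb" => no
Total occurrences: 1

1


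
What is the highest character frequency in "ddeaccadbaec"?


Input: ddeaccadbaec
Character counts:
  'a': 3
  'b': 1
  'c': 3
  'd': 3
  'e': 2
Maximum frequency: 3

3


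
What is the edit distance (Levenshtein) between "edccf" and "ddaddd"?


Computing edit distance: "edccf" -> "ddaddd"
DP table:
           d    d    a    d    d    d
      0    1    2    3    4    5    6
  e   1    1    2    3    4    5    6
  d   2    1    1    2    3    4    5
  c   3    2    2    2    3    4    5
  c   4    3    3    3    3    4    5
  f   5    4    4    4    4    4    5
Edit distance = dp[5][6] = 5

5


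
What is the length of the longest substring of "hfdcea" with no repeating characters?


Input: "hfdcea"
Sliding window (track last position of each char):
  Position 0 ('h'): window [0,0] length 1 -- new best
  Position 1 ('f'): window [0,1] length 2 -- new best
  Position 2 ('d'): window [0,2] length 3 -- new best
  Position 3 ('c'): window [0,3] length 4 -- new best
  Position 4 ('e'): window [0,4] length 5 -- new best
  Position 5 ('a'): window [0,5] length 6 -- new best
Longest substring with no repeats: "hfdcea" with length 6

6


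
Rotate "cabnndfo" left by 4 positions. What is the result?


Input: "cabnndfo", rotate left by 4
First 4 characters: "cabn"
Remaining characters: "ndfo"
Concatenate remaining + first: "ndfo" + "cabn" = "ndfocabn"

ndfocabn


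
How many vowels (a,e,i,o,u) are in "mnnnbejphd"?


Input: mnnnbejphd
Checking each character:
  'm' at position 0: consonant
  'n' at position 1: consonant
  'n' at position 2: consonant
  'n' at position 3: consonant
  'b' at position 4: consonant
  'e' at position 5: vowel (running total: 1)
  'j' at position 6: consonant
  'p' at position 7: consonant
  'h' at position 8: consonant
  'd' at position 9: consonant
Total vowels: 1

1


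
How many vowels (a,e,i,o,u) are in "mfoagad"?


Input: mfoagad
Checking each character:
  'm' at position 0: consonant
  'f' at position 1: consonant
  'o' at position 2: vowel (running total: 1)
  'a' at position 3: vowel (running total: 2)
  'g' at position 4: consonant
  'a' at position 5: vowel (running total: 3)
  'd' at position 6: consonant
Total vowels: 3

3


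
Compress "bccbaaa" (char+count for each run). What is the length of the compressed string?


Input: bccbaaa
Runs:
  'b' x 1 => "b1"
  'c' x 2 => "c2"
  'b' x 1 => "b1"
  'a' x 3 => "a3"
Compressed: "b1c2b1a3"
Compressed length: 8

8


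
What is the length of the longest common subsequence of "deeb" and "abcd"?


LCS of "deeb" and "abcd"
DP table:
           a    b    c    d
      0    0    0    0    0
  d   0    0    0    0    1
  e   0    0    0    0    1
  e   0    0    0    0    1
  b   0    0    1    1    1
LCS length = dp[4][4] = 1

1


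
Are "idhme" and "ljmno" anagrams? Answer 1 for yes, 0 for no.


Strings: "idhme", "ljmno"
Sorted first:  dehim
Sorted second: jlmno
Differ at position 0: 'd' vs 'j' => not anagrams

0


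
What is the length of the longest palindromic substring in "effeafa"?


Input: "effeafa"
Checking substrings for palindromes:
  [0:4] "effe" (len 4) => palindrome
  [4:7] "afa" (len 3) => palindrome
  [1:3] "ff" (len 2) => palindrome
Longest palindromic substring: "effe" with length 4

4


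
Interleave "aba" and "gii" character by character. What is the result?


Interleaving "aba" and "gii":
  Position 0: 'a' from first, 'g' from second => "ag"
  Position 1: 'b' from first, 'i' from second => "bi"
  Position 2: 'a' from first, 'i' from second => "ai"
Result: agbiai

agbiai


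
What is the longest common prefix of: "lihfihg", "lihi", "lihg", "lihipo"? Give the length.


Words: lihfihg, lihi, lihg, lihipo
  Position 0: all 'l' => match
  Position 1: all 'i' => match
  Position 2: all 'h' => match
  Position 3: ('f', 'i', 'g', 'i') => mismatch, stop
LCP = "lih" (length 3)

3


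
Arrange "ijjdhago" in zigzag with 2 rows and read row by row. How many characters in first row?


Zigzag "ijjdhago" into 2 rows:
Placing characters:
  'i' => row 0
  'j' => row 1
  'j' => row 0
  'd' => row 1
  'h' => row 0
  'a' => row 1
  'g' => row 0
  'o' => row 1
Rows:
  Row 0: "ijhg"
  Row 1: "jdao"
First row length: 4

4


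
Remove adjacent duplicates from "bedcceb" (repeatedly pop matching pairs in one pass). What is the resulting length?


Input: bedcceb
Stack-based adjacent duplicate removal:
  Read 'b': push. Stack: b
  Read 'e': push. Stack: be
  Read 'd': push. Stack: bed
  Read 'c': push. Stack: bedc
  Read 'c': matches stack top 'c' => pop. Stack: bed
  Read 'e': push. Stack: bede
  Read 'b': push. Stack: bedeb
Final stack: "bedeb" (length 5)

5


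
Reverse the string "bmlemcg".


Input: bmlemcg
Reading characters right to left:
  Position 6: 'g'
  Position 5: 'c'
  Position 4: 'm'
  Position 3: 'e'
  Position 2: 'l'
  Position 1: 'm'
  Position 0: 'b'
Reversed: gcmelmb

gcmelmb


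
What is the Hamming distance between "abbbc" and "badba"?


Comparing "abbbc" and "badba" position by position:
  Position 0: 'a' vs 'b' => differ
  Position 1: 'b' vs 'a' => differ
  Position 2: 'b' vs 'd' => differ
  Position 3: 'b' vs 'b' => same
  Position 4: 'c' vs 'a' => differ
Total differences (Hamming distance): 4

4


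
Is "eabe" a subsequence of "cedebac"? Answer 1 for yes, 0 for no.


Check if "eabe" is a subsequence of "cedebac"
Greedy scan:
  Position 0 ('c'): no match needed
  Position 1 ('e'): matches sub[0] = 'e'
  Position 2 ('d'): no match needed
  Position 3 ('e'): no match needed
  Position 4 ('b'): no match needed
  Position 5 ('a'): matches sub[1] = 'a'
  Position 6 ('c'): no match needed
Only matched 2/4 characters => not a subsequence

0


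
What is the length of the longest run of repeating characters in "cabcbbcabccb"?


Input: "cabcbbcabccb"
Scanning for longest run:
  Position 1 ('a'): new char, reset run to 1
  Position 2 ('b'): new char, reset run to 1
  Position 3 ('c'): new char, reset run to 1
  Position 4 ('b'): new char, reset run to 1
  Position 5 ('b'): continues run of 'b', length=2
  Position 6 ('c'): new char, reset run to 1
  Position 7 ('a'): new char, reset run to 1
  Position 8 ('b'): new char, reset run to 1
  Position 9 ('c'): new char, reset run to 1
  Position 10 ('c'): continues run of 'c', length=2
  Position 11 ('b'): new char, reset run to 1
Longest run: 'b' with length 2

2


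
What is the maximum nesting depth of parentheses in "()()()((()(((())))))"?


Input: "()()()((()(((())))))"
Tracking depth:
  Position 0 '(': depth becomes 1
  Position 1 ')': depth becomes 0
  Position 2 '(': depth becomes 1
  Position 3 ')': depth becomes 0
  Position 4 '(': depth becomes 1
  Position 5 ')': depth becomes 0
  Position 6 '(': depth becomes 1
  Position 7 '(': depth becomes 2
  Position 8 '(': depth becomes 3
  Position 9 ')': depth becomes 2
  Position 10 '(': depth becomes 3
  Position 11 '(': depth becomes 4
  Position 12 '(': depth becomes 5
  Position 13 '(': depth becomes 6
  Position 14 ')': depth becomes 5
  Position 15 ')': depth becomes 4
  Position 16 ')': depth becomes 3
  Position 17 ')': depth becomes 2
  Position 18 ')': depth becomes 1
  Position 19 ')': depth becomes 0
Maximum depth reached: 6

6


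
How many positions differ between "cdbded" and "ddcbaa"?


Comparing "cdbded" and "ddcbaa" position by position:
  Position 0: 'c' vs 'd' => DIFFER
  Position 1: 'd' vs 'd' => same
  Position 2: 'b' vs 'c' => DIFFER
  Position 3: 'd' vs 'b' => DIFFER
  Position 4: 'e' vs 'a' => DIFFER
  Position 5: 'd' vs 'a' => DIFFER
Positions that differ: 5

5


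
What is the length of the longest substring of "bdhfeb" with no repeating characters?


Input: "bdhfeb"
Sliding window (track last position of each char):
  Position 0 ('b'): window [0,0] length 1 -- new best
  Position 1 ('d'): window [0,1] length 2 -- new best
  Position 2 ('h'): window [0,2] length 3 -- new best
  Position 3 ('f'): window [0,3] length 4 -- new best
  Position 4 ('e'): window [0,4] length 5 -- new best
  Position 5 ('b'): repeat (last at 0), move window start to 1
  Position 5 ('b'): window [1,5] length 5
Longest substring with no repeats: "bdhfe" with length 5

5


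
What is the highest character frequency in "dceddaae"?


Input: dceddaae
Character counts:
  'a': 2
  'c': 1
  'd': 3
  'e': 2
Maximum frequency: 3

3


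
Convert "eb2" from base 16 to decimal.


Input: "eb2" in base 16
Positional expansion:
  Digit 'e' (value 14) x 16^2 = 3584
  Digit 'b' (value 11) x 16^1 = 176
  Digit '2' (value 2) x 16^0 = 2
Sum = 3762

3762


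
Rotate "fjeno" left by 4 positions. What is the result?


Input: "fjeno", rotate left by 4
First 4 characters: "fjen"
Remaining characters: "o"
Concatenate remaining + first: "o" + "fjen" = "ofjen"

ofjen


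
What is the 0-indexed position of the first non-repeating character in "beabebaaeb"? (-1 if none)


Input: beabebaaeb
Character frequencies:
  'a': 3
  'b': 4
  'e': 3
Scanning left to right for freq == 1:
  Position 0 ('b'): freq=4, skip
  Position 1 ('e'): freq=3, skip
  Position 2 ('a'): freq=3, skip
  Position 3 ('b'): freq=4, skip
  Position 4 ('e'): freq=3, skip
  Position 5 ('b'): freq=4, skip
  Position 6 ('a'): freq=3, skip
  Position 7 ('a'): freq=3, skip
  Position 8 ('e'): freq=3, skip
  Position 9 ('b'): freq=4, skip
  No unique character found => answer = -1

-1


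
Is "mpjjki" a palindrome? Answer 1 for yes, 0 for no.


Input: mpjjki
Reversed: ikjjpm
  Compare pos 0 ('m') with pos 5 ('i'): MISMATCH
  Compare pos 1 ('p') with pos 4 ('k'): MISMATCH
  Compare pos 2 ('j') with pos 3 ('j'): match
Result: not a palindrome

0


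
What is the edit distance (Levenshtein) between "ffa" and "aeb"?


Computing edit distance: "ffa" -> "aeb"
DP table:
           a    e    b
      0    1    2    3
  f   1    1    2    3
  f   2    2    2    3
  a   3    2    3    3
Edit distance = dp[3][3] = 3

3


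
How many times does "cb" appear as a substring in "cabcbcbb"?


Searching for "cb" in "cabcbcbb"
Scanning each position:
  Position 0: "ca" => no
  Position 1: "ab" => no
  Position 2: "bc" => no
  Position 3: "cb" => MATCH
  Position 4: "bc" => no
  Position 5: "cb" => MATCH
  Position 6: "bb" => no
Total occurrences: 2

2


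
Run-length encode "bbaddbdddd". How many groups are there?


Input: bbaddbdddd
Scanning for consecutive runs:
  Group 1: 'b' x 2 (positions 0-1)
  Group 2: 'a' x 1 (positions 2-2)
  Group 3: 'd' x 2 (positions 3-4)
  Group 4: 'b' x 1 (positions 5-5)
  Group 5: 'd' x 4 (positions 6-9)
Total groups: 5

5


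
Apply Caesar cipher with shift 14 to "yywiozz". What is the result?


Caesar cipher: shift "yywiozz" by 14
  'y' (pos 24) + 14 = pos 12 = 'm'
  'y' (pos 24) + 14 = pos 12 = 'm'
  'w' (pos 22) + 14 = pos 10 = 'k'
  'i' (pos 8) + 14 = pos 22 = 'w'
  'o' (pos 14) + 14 = pos 2 = 'c'
  'z' (pos 25) + 14 = pos 13 = 'n'
  'z' (pos 25) + 14 = pos 13 = 'n'
Result: mmkwcnn

mmkwcnn


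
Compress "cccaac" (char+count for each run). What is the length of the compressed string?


Input: cccaac
Runs:
  'c' x 3 => "c3"
  'a' x 2 => "a2"
  'c' x 1 => "c1"
Compressed: "c3a2c1"
Compressed length: 6

6


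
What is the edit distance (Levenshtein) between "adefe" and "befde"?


Computing edit distance: "adefe" -> "befde"
DP table:
           b    e    f    d    e
      0    1    2    3    4    5
  a   1    1    2    3    4    5
  d   2    2    2    3    3    4
  e   3    3    2    3    4    3
  f   4    4    3    2    3    4
  e   5    5    4    3    3    3
Edit distance = dp[5][5] = 3

3


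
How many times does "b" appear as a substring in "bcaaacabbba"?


Searching for "b" in "bcaaacabbba"
Scanning each position:
  Position 0: "b" => MATCH
  Position 1: "c" => no
  Position 2: "a" => no
  Position 3: "a" => no
  Position 4: "a" => no
  Position 5: "c" => no
  Position 6: "a" => no
  Position 7: "b" => MATCH
  Position 8: "b" => MATCH
  Position 9: "b" => MATCH
  Position 10: "a" => no
Total occurrences: 4

4


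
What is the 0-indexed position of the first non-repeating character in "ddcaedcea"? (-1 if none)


Input: ddcaedcea
Character frequencies:
  'a': 2
  'c': 2
  'd': 3
  'e': 2
Scanning left to right for freq == 1:
  Position 0 ('d'): freq=3, skip
  Position 1 ('d'): freq=3, skip
  Position 2 ('c'): freq=2, skip
  Position 3 ('a'): freq=2, skip
  Position 4 ('e'): freq=2, skip
  Position 5 ('d'): freq=3, skip
  Position 6 ('c'): freq=2, skip
  Position 7 ('e'): freq=2, skip
  Position 8 ('a'): freq=2, skip
  No unique character found => answer = -1

-1


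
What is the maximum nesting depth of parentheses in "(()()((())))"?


Input: "(()()((())))"
Tracking depth:
  Position 0 '(': depth becomes 1
  Position 1 '(': depth becomes 2
  Position 2 ')': depth becomes 1
  Position 3 '(': depth becomes 2
  Position 4 ')': depth becomes 1
  Position 5 '(': depth becomes 2
  Position 6 '(': depth becomes 3
  Position 7 '(': depth becomes 4
  Position 8 ')': depth becomes 3
  Position 9 ')': depth becomes 2
  Position 10 ')': depth becomes 1
  Position 11 ')': depth becomes 0
Maximum depth reached: 4

4


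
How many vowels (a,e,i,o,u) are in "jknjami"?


Input: jknjami
Checking each character:
  'j' at position 0: consonant
  'k' at position 1: consonant
  'n' at position 2: consonant
  'j' at position 3: consonant
  'a' at position 4: vowel (running total: 1)
  'm' at position 5: consonant
  'i' at position 6: vowel (running total: 2)
Total vowels: 2

2


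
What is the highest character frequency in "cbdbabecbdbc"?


Input: cbdbabecbdbc
Character counts:
  'a': 1
  'b': 5
  'c': 3
  'd': 2
  'e': 1
Maximum frequency: 5

5


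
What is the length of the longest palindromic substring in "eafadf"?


Input: "eafadf"
Checking substrings for palindromes:
  [1:4] "afa" (len 3) => palindrome
Longest palindromic substring: "afa" with length 3

3


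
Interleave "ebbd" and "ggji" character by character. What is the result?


Interleaving "ebbd" and "ggji":
  Position 0: 'e' from first, 'g' from second => "eg"
  Position 1: 'b' from first, 'g' from second => "bg"
  Position 2: 'b' from first, 'j' from second => "bj"
  Position 3: 'd' from first, 'i' from second => "di"
Result: egbgbjdi

egbgbjdi


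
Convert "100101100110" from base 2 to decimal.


Input: "100101100110" in base 2
Positional expansion:
  Digit '1' (value 1) x 2^11 = 2048
  Digit '0' (value 0) x 2^10 = 0
  Digit '0' (value 0) x 2^9 = 0
  Digit '1' (value 1) x 2^8 = 256
  Digit '0' (value 0) x 2^7 = 0
  Digit '1' (value 1) x 2^6 = 64
  Digit '1' (value 1) x 2^5 = 32
  Digit '0' (value 0) x 2^4 = 0
  Digit '0' (value 0) x 2^3 = 0
  Digit '1' (value 1) x 2^2 = 4
  Digit '1' (value 1) x 2^1 = 2
  Digit '0' (value 0) x 2^0 = 0
Sum = 2406

2406


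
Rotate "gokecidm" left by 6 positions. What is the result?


Input: "gokecidm", rotate left by 6
First 6 characters: "gokeci"
Remaining characters: "dm"
Concatenate remaining + first: "dm" + "gokeci" = "dmgokeci"

dmgokeci


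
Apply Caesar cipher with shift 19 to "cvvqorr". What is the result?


Caesar cipher: shift "cvvqorr" by 19
  'c' (pos 2) + 19 = pos 21 = 'v'
  'v' (pos 21) + 19 = pos 14 = 'o'
  'v' (pos 21) + 19 = pos 14 = 'o'
  'q' (pos 16) + 19 = pos 9 = 'j'
  'o' (pos 14) + 19 = pos 7 = 'h'
  'r' (pos 17) + 19 = pos 10 = 'k'
  'r' (pos 17) + 19 = pos 10 = 'k'
Result: voojhkk

voojhkk


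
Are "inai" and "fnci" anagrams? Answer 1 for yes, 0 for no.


Strings: "inai", "fnci"
Sorted first:  aiin
Sorted second: cfin
Differ at position 0: 'a' vs 'c' => not anagrams

0


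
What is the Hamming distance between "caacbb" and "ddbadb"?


Comparing "caacbb" and "ddbadb" position by position:
  Position 0: 'c' vs 'd' => differ
  Position 1: 'a' vs 'd' => differ
  Position 2: 'a' vs 'b' => differ
  Position 3: 'c' vs 'a' => differ
  Position 4: 'b' vs 'd' => differ
  Position 5: 'b' vs 'b' => same
Total differences (Hamming distance): 5

5


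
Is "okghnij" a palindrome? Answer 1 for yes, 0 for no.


Input: okghnij
Reversed: jinhgko
  Compare pos 0 ('o') with pos 6 ('j'): MISMATCH
  Compare pos 1 ('k') with pos 5 ('i'): MISMATCH
  Compare pos 2 ('g') with pos 4 ('n'): MISMATCH
Result: not a palindrome

0


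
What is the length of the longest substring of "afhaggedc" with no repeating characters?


Input: "afhaggedc"
Sliding window (track last position of each char):
  Position 0 ('a'): window [0,0] length 1 -- new best
  Position 1 ('f'): window [0,1] length 2 -- new best
  Position 2 ('h'): window [0,2] length 3 -- new best
  Position 3 ('a'): repeat (last at 0), move window start to 1
  Position 3 ('a'): window [1,3] length 3
  Position 4 ('g'): window [1,4] length 4 -- new best
  Position 5 ('g'): repeat (last at 4), move window start to 5
  Position 5 ('g'): window [5,5] length 1
  Position 6 ('e'): window [5,6] length 2
  Position 7 ('d'): window [5,7] length 3
  Position 8 ('c'): window [5,8] length 4
Longest substring with no repeats: "fhag" with length 4

4


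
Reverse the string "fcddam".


Input: fcddam
Reading characters right to left:
  Position 5: 'm'
  Position 4: 'a'
  Position 3: 'd'
  Position 2: 'd'
  Position 1: 'c'
  Position 0: 'f'
Reversed: maddcf

maddcf


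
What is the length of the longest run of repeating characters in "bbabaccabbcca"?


Input: "bbabaccabbcca"
Scanning for longest run:
  Position 1 ('b'): continues run of 'b', length=2
  Position 2 ('a'): new char, reset run to 1
  Position 3 ('b'): new char, reset run to 1
  Position 4 ('a'): new char, reset run to 1
  Position 5 ('c'): new char, reset run to 1
  Position 6 ('c'): continues run of 'c', length=2
  Position 7 ('a'): new char, reset run to 1
  Position 8 ('b'): new char, reset run to 1
  Position 9 ('b'): continues run of 'b', length=2
  Position 10 ('c'): new char, reset run to 1
  Position 11 ('c'): continues run of 'c', length=2
  Position 12 ('a'): new char, reset run to 1
Longest run: 'b' with length 2

2


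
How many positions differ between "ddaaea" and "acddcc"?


Comparing "ddaaea" and "acddcc" position by position:
  Position 0: 'd' vs 'a' => DIFFER
  Position 1: 'd' vs 'c' => DIFFER
  Position 2: 'a' vs 'd' => DIFFER
  Position 3: 'a' vs 'd' => DIFFER
  Position 4: 'e' vs 'c' => DIFFER
  Position 5: 'a' vs 'c' => DIFFER
Positions that differ: 6

6


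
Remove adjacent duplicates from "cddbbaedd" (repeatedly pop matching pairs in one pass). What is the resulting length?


Input: cddbbaedd
Stack-based adjacent duplicate removal:
  Read 'c': push. Stack: c
  Read 'd': push. Stack: cd
  Read 'd': matches stack top 'd' => pop. Stack: c
  Read 'b': push. Stack: cb
  Read 'b': matches stack top 'b' => pop. Stack: c
  Read 'a': push. Stack: ca
  Read 'e': push. Stack: cae
  Read 'd': push. Stack: caed
  Read 'd': matches stack top 'd' => pop. Stack: cae
Final stack: "cae" (length 3)

3


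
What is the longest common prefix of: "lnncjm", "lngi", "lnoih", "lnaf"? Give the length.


Words: lnncjm, lngi, lnoih, lnaf
  Position 0: all 'l' => match
  Position 1: all 'n' => match
  Position 2: ('n', 'g', 'o', 'a') => mismatch, stop
LCP = "ln" (length 2)

2


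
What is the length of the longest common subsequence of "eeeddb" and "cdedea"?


LCS of "eeeddb" and "cdedea"
DP table:
           c    d    e    d    e    a
      0    0    0    0    0    0    0
  e   0    0    0    1    1    1    1
  e   0    0    0    1    1    2    2
  e   0    0    0    1    1    2    2
  d   0    0    1    1    2    2    2
  d   0    0    1    1    2    2    2
  b   0    0    1    1    2    2    2
LCS length = dp[6][6] = 2

2


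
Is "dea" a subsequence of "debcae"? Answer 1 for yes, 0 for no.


Check if "dea" is a subsequence of "debcae"
Greedy scan:
  Position 0 ('d'): matches sub[0] = 'd'
  Position 1 ('e'): matches sub[1] = 'e'
  Position 2 ('b'): no match needed
  Position 3 ('c'): no match needed
  Position 4 ('a'): matches sub[2] = 'a'
  Position 5 ('e'): no match needed
All 3 characters matched => is a subsequence

1


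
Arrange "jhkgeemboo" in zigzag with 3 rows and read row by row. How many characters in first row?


Zigzag "jhkgeemboo" into 3 rows:
Placing characters:
  'j' => row 0
  'h' => row 1
  'k' => row 2
  'g' => row 1
  'e' => row 0
  'e' => row 1
  'm' => row 2
  'b' => row 1
  'o' => row 0
  'o' => row 1
Rows:
  Row 0: "jeo"
  Row 1: "hgebo"
  Row 2: "km"
First row length: 3

3


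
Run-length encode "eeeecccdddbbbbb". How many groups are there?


Input: eeeecccdddbbbbb
Scanning for consecutive runs:
  Group 1: 'e' x 4 (positions 0-3)
  Group 2: 'c' x 3 (positions 4-6)
  Group 3: 'd' x 3 (positions 7-9)
  Group 4: 'b' x 5 (positions 10-14)
Total groups: 4

4


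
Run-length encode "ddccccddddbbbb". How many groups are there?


Input: ddccccddddbbbb
Scanning for consecutive runs:
  Group 1: 'd' x 2 (positions 0-1)
  Group 2: 'c' x 4 (positions 2-5)
  Group 3: 'd' x 4 (positions 6-9)
  Group 4: 'b' x 4 (positions 10-13)
Total groups: 4

4


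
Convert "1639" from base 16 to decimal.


Input: "1639" in base 16
Positional expansion:
  Digit '1' (value 1) x 16^3 = 4096
  Digit '6' (value 6) x 16^2 = 1536
  Digit '3' (value 3) x 16^1 = 48
  Digit '9' (value 9) x 16^0 = 9
Sum = 5689

5689


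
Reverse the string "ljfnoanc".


Input: ljfnoanc
Reading characters right to left:
  Position 7: 'c'
  Position 6: 'n'
  Position 5: 'a'
  Position 4: 'o'
  Position 3: 'n'
  Position 2: 'f'
  Position 1: 'j'
  Position 0: 'l'
Reversed: cnaonfjl

cnaonfjl


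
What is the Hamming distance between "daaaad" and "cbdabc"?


Comparing "daaaad" and "cbdabc" position by position:
  Position 0: 'd' vs 'c' => differ
  Position 1: 'a' vs 'b' => differ
  Position 2: 'a' vs 'd' => differ
  Position 3: 'a' vs 'a' => same
  Position 4: 'a' vs 'b' => differ
  Position 5: 'd' vs 'c' => differ
Total differences (Hamming distance): 5

5


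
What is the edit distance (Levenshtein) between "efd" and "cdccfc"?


Computing edit distance: "efd" -> "cdccfc"
DP table:
           c    d    c    c    f    c
      0    1    2    3    4    5    6
  e   1    1    2    3    4    5    6
  f   2    2    2    3    4    4    5
  d   3    3    2    3    4    5    5
Edit distance = dp[3][6] = 5

5


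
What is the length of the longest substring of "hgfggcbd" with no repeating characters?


Input: "hgfggcbd"
Sliding window (track last position of each char):
  Position 0 ('h'): window [0,0] length 1 -- new best
  Position 1 ('g'): window [0,1] length 2 -- new best
  Position 2 ('f'): window [0,2] length 3 -- new best
  Position 3 ('g'): repeat (last at 1), move window start to 2
  Position 3 ('g'): window [2,3] length 2
  Position 4 ('g'): repeat (last at 3), move window start to 4
  Position 4 ('g'): window [4,4] length 1
  Position 5 ('c'): window [4,5] length 2
  Position 6 ('b'): window [4,6] length 3
  Position 7 ('d'): window [4,7] length 4 -- new best
Longest substring with no repeats: "gcbd" with length 4

4


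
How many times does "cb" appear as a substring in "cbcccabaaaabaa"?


Searching for "cb" in "cbcccabaaaabaa"
Scanning each position:
  Position 0: "cb" => MATCH
  Position 1: "bc" => no
  Position 2: "cc" => no
  Position 3: "cc" => no
  Position 4: "ca" => no
  Position 5: "ab" => no
  Position 6: "ba" => no
  Position 7: "aa" => no
  Position 8: "aa" => no
  Position 9: "aa" => no
  Position 10: "ab" => no
  Position 11: "ba" => no
  Position 12: "aa" => no
Total occurrences: 1

1


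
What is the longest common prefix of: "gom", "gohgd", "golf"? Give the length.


Words: gom, gohgd, golf
  Position 0: all 'g' => match
  Position 1: all 'o' => match
  Position 2: ('m', 'h', 'l') => mismatch, stop
LCP = "go" (length 2)

2


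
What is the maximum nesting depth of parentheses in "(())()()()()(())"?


Input: "(())()()()()(())"
Tracking depth:
  Position 0 '(': depth becomes 1
  Position 1 '(': depth becomes 2
  Position 2 ')': depth becomes 1
  Position 3 ')': depth becomes 0
  Position 4 '(': depth becomes 1
  Position 5 ')': depth becomes 0
  Position 6 '(': depth becomes 1
  Position 7 ')': depth becomes 0
  Position 8 '(': depth becomes 1
  Position 9 ')': depth becomes 0
  Position 10 '(': depth becomes 1
  Position 11 ')': depth becomes 0
  Position 12 '(': depth becomes 1
  Position 13 '(': depth becomes 2
  Position 14 ')': depth becomes 1
  Position 15 ')': depth becomes 0
Maximum depth reached: 2

2


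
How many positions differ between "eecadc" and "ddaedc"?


Comparing "eecadc" and "ddaedc" position by position:
  Position 0: 'e' vs 'd' => DIFFER
  Position 1: 'e' vs 'd' => DIFFER
  Position 2: 'c' vs 'a' => DIFFER
  Position 3: 'a' vs 'e' => DIFFER
  Position 4: 'd' vs 'd' => same
  Position 5: 'c' vs 'c' => same
Positions that differ: 4

4


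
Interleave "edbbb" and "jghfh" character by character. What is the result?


Interleaving "edbbb" and "jghfh":
  Position 0: 'e' from first, 'j' from second => "ej"
  Position 1: 'd' from first, 'g' from second => "dg"
  Position 2: 'b' from first, 'h' from second => "bh"
  Position 3: 'b' from first, 'f' from second => "bf"
  Position 4: 'b' from first, 'h' from second => "bh"
Result: ejdgbhbfbh

ejdgbhbfbh


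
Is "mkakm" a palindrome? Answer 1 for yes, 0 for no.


Input: mkakm
Reversed: mkakm
  Compare pos 0 ('m') with pos 4 ('m'): match
  Compare pos 1 ('k') with pos 3 ('k'): match
Result: palindrome

1


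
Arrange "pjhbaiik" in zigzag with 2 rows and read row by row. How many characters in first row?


Zigzag "pjhbaiik" into 2 rows:
Placing characters:
  'p' => row 0
  'j' => row 1
  'h' => row 0
  'b' => row 1
  'a' => row 0
  'i' => row 1
  'i' => row 0
  'k' => row 1
Rows:
  Row 0: "phai"
  Row 1: "jbik"
First row length: 4

4


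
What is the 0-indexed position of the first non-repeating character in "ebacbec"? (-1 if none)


Input: ebacbec
Character frequencies:
  'a': 1
  'b': 2
  'c': 2
  'e': 2
Scanning left to right for freq == 1:
  Position 0 ('e'): freq=2, skip
  Position 1 ('b'): freq=2, skip
  Position 2 ('a'): unique! => answer = 2

2


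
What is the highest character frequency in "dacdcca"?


Input: dacdcca
Character counts:
  'a': 2
  'c': 3
  'd': 2
Maximum frequency: 3

3


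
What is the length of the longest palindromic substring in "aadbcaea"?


Input: "aadbcaea"
Checking substrings for palindromes:
  [5:8] "aea" (len 3) => palindrome
  [0:2] "aa" (len 2) => palindrome
Longest palindromic substring: "aea" with length 3

3


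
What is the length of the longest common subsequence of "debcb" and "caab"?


LCS of "debcb" and "caab"
DP table:
           c    a    a    b
      0    0    0    0    0
  d   0    0    0    0    0
  e   0    0    0    0    0
  b   0    0    0    0    1
  c   0    1    1    1    1
  b   0    1    1    1    2
LCS length = dp[5][4] = 2

2


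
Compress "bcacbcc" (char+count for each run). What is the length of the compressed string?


Input: bcacbcc
Runs:
  'b' x 1 => "b1"
  'c' x 1 => "c1"
  'a' x 1 => "a1"
  'c' x 1 => "c1"
  'b' x 1 => "b1"
  'c' x 2 => "c2"
Compressed: "b1c1a1c1b1c2"
Compressed length: 12

12


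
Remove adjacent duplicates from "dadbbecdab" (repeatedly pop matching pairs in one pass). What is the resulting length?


Input: dadbbecdab
Stack-based adjacent duplicate removal:
  Read 'd': push. Stack: d
  Read 'a': push. Stack: da
  Read 'd': push. Stack: dad
  Read 'b': push. Stack: dadb
  Read 'b': matches stack top 'b' => pop. Stack: dad
  Read 'e': push. Stack: dade
  Read 'c': push. Stack: dadec
  Read 'd': push. Stack: dadecd
  Read 'a': push. Stack: dadecda
  Read 'b': push. Stack: dadecdab
Final stack: "dadecdab" (length 8)

8


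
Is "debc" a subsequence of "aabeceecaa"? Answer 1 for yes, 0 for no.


Check if "debc" is a subsequence of "aabeceecaa"
Greedy scan:
  Position 0 ('a'): no match needed
  Position 1 ('a'): no match needed
  Position 2 ('b'): no match needed
  Position 3 ('e'): no match needed
  Position 4 ('c'): no match needed
  Position 5 ('e'): no match needed
  Position 6 ('e'): no match needed
  Position 7 ('c'): no match needed
  Position 8 ('a'): no match needed
  Position 9 ('a'): no match needed
Only matched 0/4 characters => not a subsequence

0


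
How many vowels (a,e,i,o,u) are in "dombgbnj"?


Input: dombgbnj
Checking each character:
  'd' at position 0: consonant
  'o' at position 1: vowel (running total: 1)
  'm' at position 2: consonant
  'b' at position 3: consonant
  'g' at position 4: consonant
  'b' at position 5: consonant
  'n' at position 6: consonant
  'j' at position 7: consonant
Total vowels: 1

1


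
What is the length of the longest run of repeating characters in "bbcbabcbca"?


Input: "bbcbabcbca"
Scanning for longest run:
  Position 1 ('b'): continues run of 'b', length=2
  Position 2 ('c'): new char, reset run to 1
  Position 3 ('b'): new char, reset run to 1
  Position 4 ('a'): new char, reset run to 1
  Position 5 ('b'): new char, reset run to 1
  Position 6 ('c'): new char, reset run to 1
  Position 7 ('b'): new char, reset run to 1
  Position 8 ('c'): new char, reset run to 1
  Position 9 ('a'): new char, reset run to 1
Longest run: 'b' with length 2

2


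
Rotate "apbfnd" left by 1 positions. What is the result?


Input: "apbfnd", rotate left by 1
First 1 characters: "a"
Remaining characters: "pbfnd"
Concatenate remaining + first: "pbfnd" + "a" = "pbfnda"

pbfnda


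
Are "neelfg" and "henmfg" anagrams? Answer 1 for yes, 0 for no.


Strings: "neelfg", "henmfg"
Sorted first:  eefgln
Sorted second: efghmn
Differ at position 1: 'e' vs 'f' => not anagrams

0


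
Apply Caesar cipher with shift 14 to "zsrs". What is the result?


Caesar cipher: shift "zsrs" by 14
  'z' (pos 25) + 14 = pos 13 = 'n'
  's' (pos 18) + 14 = pos 6 = 'g'
  'r' (pos 17) + 14 = pos 5 = 'f'
  's' (pos 18) + 14 = pos 6 = 'g'
Result: ngfg

ngfg


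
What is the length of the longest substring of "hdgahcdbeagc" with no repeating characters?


Input: "hdgahcdbeagc"
Sliding window (track last position of each char):
  Position 0 ('h'): window [0,0] length 1 -- new best
  Position 1 ('d'): window [0,1] length 2 -- new best
  Position 2 ('g'): window [0,2] length 3 -- new best
  Position 3 ('a'): window [0,3] length 4 -- new best
  Position 4 ('h'): repeat (last at 0), move window start to 1
  Position 4 ('h'): window [1,4] length 4
  Position 5 ('c'): window [1,5] length 5 -- new best
  Position 6 ('d'): repeat (last at 1), move window start to 2
  Position 6 ('d'): window [2,6] length 5
  Position 7 ('b'): window [2,7] length 6 -- new best
  Position 8 ('e'): window [2,8] length 7 -- new best
  Position 9 ('a'): repeat (last at 3), move window start to 4
  Position 9 ('a'): window [4,9] length 6
  Position 10 ('g'): window [4,10] length 7
  Position 11 ('c'): repeat (last at 5), move window start to 6
  Position 11 ('c'): window [6,11] length 6
Longest substring with no repeats: "gahcdbe" with length 7

7


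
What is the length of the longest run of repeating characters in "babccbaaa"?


Input: "babccbaaa"
Scanning for longest run:
  Position 1 ('a'): new char, reset run to 1
  Position 2 ('b'): new char, reset run to 1
  Position 3 ('c'): new char, reset run to 1
  Position 4 ('c'): continues run of 'c', length=2
  Position 5 ('b'): new char, reset run to 1
  Position 6 ('a'): new char, reset run to 1
  Position 7 ('a'): continues run of 'a', length=2
  Position 8 ('a'): continues run of 'a', length=3
Longest run: 'a' with length 3

3
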